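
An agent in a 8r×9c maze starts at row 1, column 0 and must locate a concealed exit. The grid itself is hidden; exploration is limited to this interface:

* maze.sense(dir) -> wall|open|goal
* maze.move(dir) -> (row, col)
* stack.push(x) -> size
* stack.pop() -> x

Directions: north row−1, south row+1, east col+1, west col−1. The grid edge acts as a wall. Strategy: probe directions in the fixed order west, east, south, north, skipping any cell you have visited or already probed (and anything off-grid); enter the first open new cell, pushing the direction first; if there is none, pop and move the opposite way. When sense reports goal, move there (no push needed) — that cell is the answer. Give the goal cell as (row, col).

Invoking maze.sense with dir='east', → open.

I invoke stack.push with x='east', : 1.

I run maze.move with dir='east', giving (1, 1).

Invoking maze.sense with dir='east', and get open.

Using stack.push with x='east', giving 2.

I use maze.move with dir='east', yielding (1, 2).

Next I call maze.sense with dir='east', — result: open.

I try stack.push with x='east', yielding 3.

I call maze.move with dir='east', → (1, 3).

Using maze.sense with dir='east', giving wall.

I run maze.sense with dir='south', and see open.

Invoking stack.push with x='south', yielding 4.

Now I run maze.move with dir='south', and see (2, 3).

Calling maze.sense with dir='west', and see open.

Then stack.push with x='west', which returns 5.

Now I run maze.move with dir='west', and see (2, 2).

Then maze.sense with dir='west', and get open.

I invoke stack.push with x='west', which returns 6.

Calling maze.move with dir='west', → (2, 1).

I invoke maze.sense with dir='west', and see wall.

I try maze.sense with dir='south', — result: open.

Calling stack.push with x='south', and see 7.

I run maze.move with dir='south', and get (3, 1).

I invoke maze.sense with dir='west', : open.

I try stack.push with x='west', giving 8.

Using maze.move with dir='west', and observe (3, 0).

I use maze.sense with dir='south', which returns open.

Invoking stack.push with x='south', giving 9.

I run maze.move with dir='south', giving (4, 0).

Next I call maze.sense with dir='east', which returns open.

I use stack.push with x='east', and get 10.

Now I run maze.move with dir='east', — result: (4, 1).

Invoking maze.sense with dir='east', and see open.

Next I call stack.push with x='east', → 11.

Using maze.move with dir='east', yielding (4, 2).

I use maze.sense with dir='east', yielding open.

Calling stack.push with x='east', yielding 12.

I run maze.move with dir='east', and see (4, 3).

Calling maze.sense with dir='east', and get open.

I use stack.push with x='east', yielding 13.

Then maze.move with dir='east', which returns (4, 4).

I run maze.sense with dir='east', giving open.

I call stack.push with x='east', giving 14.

Then maze.move with dir='east', : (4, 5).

I use maze.sense with dir='east', and see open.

I call stack.push with x='east', : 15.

Invoking maze.move with dir='east', and see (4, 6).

I call maze.sense with dir='east', and see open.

I invoke stack.push with x='east', and observe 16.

I invoke maze.move with dir='east', yielding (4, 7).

I invoke maze.sense with dir='east', and observe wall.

Using maze.sense with dir='south', giving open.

Next I call stack.push with x='south', and get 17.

I try maze.move with dir='south', and get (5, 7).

I invoke maze.sense with dir='west', : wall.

Next I call maze.sense with dir='east', — result: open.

Using stack.push with x='east', which returns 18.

Calling maze.move with dir='east', — result: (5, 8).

Invoking maze.sense with dir='south', yielding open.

Now I run stack.push with x='south', which returns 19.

Now I run maze.move with dir='south', giving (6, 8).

I try maze.sense with dir='west', yielding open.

Then stack.push with x='west', which returns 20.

Calling maze.move with dir='west', giving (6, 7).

Now I run maze.sense with dir='west', → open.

Invoking stack.push with x='west', : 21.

Now I run maze.move with dir='west', giving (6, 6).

Next I call maze.sense with dir='west', → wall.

Using maze.sense with dir='south', giving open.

I invoke stack.push with x='south', and observe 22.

Now I run maze.move with dir='south', giving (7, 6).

Now I run maze.sense with dir='west', : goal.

I run maze.move with dir='west', and get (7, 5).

Answer: (7, 5)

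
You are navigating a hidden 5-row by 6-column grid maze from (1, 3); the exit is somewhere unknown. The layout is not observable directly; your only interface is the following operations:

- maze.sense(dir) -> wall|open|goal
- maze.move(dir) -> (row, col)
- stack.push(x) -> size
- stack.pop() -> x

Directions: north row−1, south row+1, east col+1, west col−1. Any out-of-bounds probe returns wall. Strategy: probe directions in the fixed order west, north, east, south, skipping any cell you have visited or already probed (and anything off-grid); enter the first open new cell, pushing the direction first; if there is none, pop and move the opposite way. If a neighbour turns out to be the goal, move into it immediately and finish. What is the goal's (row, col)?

Step: maze.sense[dir→west]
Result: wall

Step: maze.sense[dir→north]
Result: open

Step: stack.push[x→north]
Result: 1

Step: maze.move[dir→north]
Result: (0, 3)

Step: maze.sense[dir→west]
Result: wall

Step: maze.sense[dir→east]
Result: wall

Step: stack.pop[]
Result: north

Step: maze.move[dir→south]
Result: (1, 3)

Step: maze.sense[dir→east]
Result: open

Step: stack.push[x→east]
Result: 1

Step: maze.move[dir→east]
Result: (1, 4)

Step: maze.sense[dir→east]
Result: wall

Step: maze.sense[dir→south]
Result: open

Step: stack.push[x→south]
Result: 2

Step: maze.move[dir→south]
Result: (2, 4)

Step: maze.sense[dir→west]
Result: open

Step: stack.push[x→west]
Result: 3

Step: maze.move[dir→west]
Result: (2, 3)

Step: maze.sense[dir→west]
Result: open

Step: stack.push[x→west]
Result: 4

Step: maze.move[dir→west]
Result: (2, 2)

Step: maze.sense[dir→west]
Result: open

Step: stack.push[x→west]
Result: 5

Step: maze.move[dir→west]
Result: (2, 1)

Step: maze.sense[dir→west]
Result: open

Step: stack.push[x→west]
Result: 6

Step: maze.move[dir→west]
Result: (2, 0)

Step: maze.sense[dir→north]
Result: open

Step: stack.push[x→north]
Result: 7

Step: maze.move[dir→north]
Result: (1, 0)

Step: maze.sense[dir→north]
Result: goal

Step: maze.move[dir→north]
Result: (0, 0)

Answer: (0, 0)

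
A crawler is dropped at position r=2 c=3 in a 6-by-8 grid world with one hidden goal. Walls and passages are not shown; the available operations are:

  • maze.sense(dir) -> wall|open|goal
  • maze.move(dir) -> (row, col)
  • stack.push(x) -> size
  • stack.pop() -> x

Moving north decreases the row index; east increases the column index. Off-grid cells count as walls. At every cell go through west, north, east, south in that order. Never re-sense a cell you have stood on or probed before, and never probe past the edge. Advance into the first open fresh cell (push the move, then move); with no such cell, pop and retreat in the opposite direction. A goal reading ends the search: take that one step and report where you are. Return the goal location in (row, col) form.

I try sense with dir=west, which returns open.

Now I run push with x=west, — result: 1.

Calling move with dir=west, which returns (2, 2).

I run sense with dir=west, : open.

I call push with x=west, : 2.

Next I call move with dir=west, and observe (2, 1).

Now I run sense with dir=west, and see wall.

I invoke sense with dir=north, and observe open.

I call push with x=north, giving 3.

I use move with dir=north, which returns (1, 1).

Then sense with dir=west, → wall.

Now I run sense with dir=north, → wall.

Then sense with dir=east, yielding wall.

Calling pop(), and see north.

I invoke move with dir=south, and get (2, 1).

Invoking sense with dir=south, yielding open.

I invoke push with x=south, and get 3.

Invoking move with dir=south, giving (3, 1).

I use sense with dir=west, and get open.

I invoke push with x=west, and observe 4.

I try move with dir=west, : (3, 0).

I run sense with dir=south, and see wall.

Using pop, yielding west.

I call move with dir=east, giving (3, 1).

I call sense with dir=east, and observe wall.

Using sense with dir=south, — result: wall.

Now I run pop, — result: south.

I try move with dir=north, : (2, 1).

I invoke pop(), : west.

Now I run move with dir=east, and observe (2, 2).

Calling pop(), giving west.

Next I call move with dir=east, and observe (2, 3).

Then sense with dir=north, giving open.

Next I call push with x=north, giving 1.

Invoking move with dir=north, : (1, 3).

Next I call sense with dir=north, and see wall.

Calling sense with dir=east, yielding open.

Using push with x=east, : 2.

I use move with dir=east, — result: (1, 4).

I run sense with dir=north, giving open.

I try push with x=north, → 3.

Invoking move with dir=north, giving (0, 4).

Invoking sense with dir=east, — result: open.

I try push with x=east, — result: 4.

I invoke move with dir=east, and get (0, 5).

Next I call sense with dir=east, giving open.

Using push with x=east, giving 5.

I run move with dir=east, yielding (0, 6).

Then sense with dir=east, and get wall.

I run sense with dir=south, — result: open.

Now I run push with x=south, and observe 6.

Now I run move with dir=south, and observe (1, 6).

Now I run sense with dir=west, and observe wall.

Now I run sense with dir=east, : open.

I try push with x=east, and see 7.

I invoke move with dir=east, and get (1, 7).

I try sense with dir=south, giving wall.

I invoke pop(), and get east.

I use move with dir=west, giving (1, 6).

I call sense with dir=south, which returns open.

I try push with x=south, → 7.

I try move with dir=south, yielding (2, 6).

Next I call sense with dir=west, : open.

I try push with x=west, — result: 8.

I call move with dir=west, → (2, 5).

I call sense with dir=west, and get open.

Invoking push with x=west, giving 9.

Now I run move with dir=west, — result: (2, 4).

Invoking sense with dir=south, which returns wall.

I call pop(), : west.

I use move with dir=east, : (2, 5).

Now I run sense with dir=south, and get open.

Invoking push with x=south, : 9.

I call move with dir=south, and observe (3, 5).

Using sense with dir=east, → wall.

Next I call sense with dir=south, giving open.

I invoke push with x=south, giving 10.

Using move with dir=south, which returns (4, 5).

I invoke sense with dir=west, → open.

I run push with x=west, which returns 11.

Invoking move with dir=west, which returns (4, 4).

I use sense with dir=west, yielding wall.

Now I run sense with dir=south, which returns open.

I invoke push with x=south, — result: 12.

I call move with dir=south, and observe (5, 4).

Invoking sense with dir=west, giving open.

I call push with x=west, yielding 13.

I use move with dir=west, which returns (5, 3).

Using sense with dir=west, which returns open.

Next I call push with x=west, → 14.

I use move with dir=west, and see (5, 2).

I try sense with dir=west, yielding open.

I try push with x=west, — result: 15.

I try move with dir=west, and get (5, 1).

Using sense with dir=west, → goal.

I call move with dir=west, giving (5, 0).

Answer: (5, 0)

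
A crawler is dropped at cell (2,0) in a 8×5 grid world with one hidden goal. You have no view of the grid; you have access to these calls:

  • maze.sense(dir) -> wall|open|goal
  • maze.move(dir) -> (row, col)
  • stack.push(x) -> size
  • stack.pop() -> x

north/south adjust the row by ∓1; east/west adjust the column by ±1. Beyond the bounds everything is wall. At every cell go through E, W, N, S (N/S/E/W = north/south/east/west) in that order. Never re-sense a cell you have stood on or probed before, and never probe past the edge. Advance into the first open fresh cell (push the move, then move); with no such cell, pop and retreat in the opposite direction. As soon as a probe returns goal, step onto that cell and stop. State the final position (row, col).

% maze.sense dir: east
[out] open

% stack.push x: east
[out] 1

% maze.move dir: east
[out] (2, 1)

% maze.sense dir: east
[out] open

% stack.push x: east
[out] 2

% maze.move dir: east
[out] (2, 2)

% maze.sense dir: east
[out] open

% stack.push x: east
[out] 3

% maze.move dir: east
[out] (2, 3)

% maze.sense dir: east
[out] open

% stack.push x: east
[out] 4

% maze.move dir: east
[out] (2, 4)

% maze.sense dir: north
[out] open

% stack.push x: north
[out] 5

% maze.move dir: north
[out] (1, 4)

% maze.sense dir: west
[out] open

% stack.push x: west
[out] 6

% maze.move dir: west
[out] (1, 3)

% maze.sense dir: west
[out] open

% stack.push x: west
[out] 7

% maze.move dir: west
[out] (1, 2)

% maze.sense dir: west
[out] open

% stack.push x: west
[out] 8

% maze.move dir: west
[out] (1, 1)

% maze.sense dir: west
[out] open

% stack.push x: west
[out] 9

% maze.move dir: west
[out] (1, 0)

% maze.sense dir: north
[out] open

% stack.push x: north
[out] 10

% maze.move dir: north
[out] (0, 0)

% maze.sense dir: east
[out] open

% stack.push x: east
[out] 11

% maze.move dir: east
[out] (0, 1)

% maze.sense dir: east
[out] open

% stack.push x: east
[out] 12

% maze.move dir: east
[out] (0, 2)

% maze.sense dir: east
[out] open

% stack.push x: east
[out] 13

% maze.move dir: east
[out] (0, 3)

% maze.sense dir: east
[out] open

% stack.push x: east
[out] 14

% maze.move dir: east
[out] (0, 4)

% stack.pop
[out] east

% maze.move dir: west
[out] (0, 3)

% stack.pop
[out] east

% maze.move dir: west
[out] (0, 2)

% stack.pop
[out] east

% maze.move dir: west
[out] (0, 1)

% stack.pop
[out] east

% maze.move dir: west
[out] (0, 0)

% stack.pop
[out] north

% maze.move dir: south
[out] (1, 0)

% stack.pop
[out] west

% maze.move dir: east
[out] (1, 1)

% stack.pop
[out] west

% maze.move dir: east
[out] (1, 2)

% stack.pop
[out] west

% maze.move dir: east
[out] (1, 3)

% stack.pop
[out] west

% maze.move dir: east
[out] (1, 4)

% stack.pop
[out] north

% maze.move dir: south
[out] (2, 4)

% maze.sense dir: south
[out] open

% stack.push x: south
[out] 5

% maze.move dir: south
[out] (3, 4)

% maze.sense dir: west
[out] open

% stack.push x: west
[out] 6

% maze.move dir: west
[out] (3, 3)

% maze.sense dir: west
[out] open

% stack.push x: west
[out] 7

% maze.move dir: west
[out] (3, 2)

% maze.sense dir: west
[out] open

% stack.push x: west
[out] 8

% maze.move dir: west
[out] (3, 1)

% maze.sense dir: west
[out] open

% stack.push x: west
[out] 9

% maze.move dir: west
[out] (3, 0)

% maze.sense dir: south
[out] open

% stack.push x: south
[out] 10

% maze.move dir: south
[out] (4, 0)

% maze.sense dir: east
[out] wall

% maze.sense dir: south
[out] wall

% stack.pop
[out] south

% maze.move dir: north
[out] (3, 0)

% stack.pop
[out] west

% maze.move dir: east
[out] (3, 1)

% stack.pop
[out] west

% maze.move dir: east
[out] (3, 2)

% maze.sense dir: south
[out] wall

% stack.pop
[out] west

% maze.move dir: east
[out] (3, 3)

% maze.sense dir: south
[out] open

% stack.push x: south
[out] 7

% maze.move dir: south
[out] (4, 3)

% maze.sense dir: east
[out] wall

% maze.sense dir: south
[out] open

% stack.push x: south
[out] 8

% maze.move dir: south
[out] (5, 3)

% maze.sense dir: east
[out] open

% stack.push x: east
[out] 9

% maze.move dir: east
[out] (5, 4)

% maze.sense dir: south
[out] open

% stack.push x: south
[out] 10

% maze.move dir: south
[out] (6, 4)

% maze.sense dir: west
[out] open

% stack.push x: west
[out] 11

% maze.move dir: west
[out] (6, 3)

% maze.sense dir: west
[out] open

% stack.push x: west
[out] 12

% maze.move dir: west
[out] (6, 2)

% maze.sense dir: west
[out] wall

% maze.sense dir: north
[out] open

% stack.push x: north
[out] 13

% maze.move dir: north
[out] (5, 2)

% maze.sense dir: west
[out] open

% stack.push x: west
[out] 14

% maze.move dir: west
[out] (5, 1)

% stack.pop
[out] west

% maze.move dir: east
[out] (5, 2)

% stack.pop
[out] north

% maze.move dir: south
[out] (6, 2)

% maze.sense dir: south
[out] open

% stack.push x: south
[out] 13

% maze.move dir: south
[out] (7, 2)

% maze.sense dir: east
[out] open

% stack.push x: east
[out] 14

% maze.move dir: east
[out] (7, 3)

% maze.sense dir: east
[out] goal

% maze.move dir: east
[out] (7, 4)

Answer: (7, 4)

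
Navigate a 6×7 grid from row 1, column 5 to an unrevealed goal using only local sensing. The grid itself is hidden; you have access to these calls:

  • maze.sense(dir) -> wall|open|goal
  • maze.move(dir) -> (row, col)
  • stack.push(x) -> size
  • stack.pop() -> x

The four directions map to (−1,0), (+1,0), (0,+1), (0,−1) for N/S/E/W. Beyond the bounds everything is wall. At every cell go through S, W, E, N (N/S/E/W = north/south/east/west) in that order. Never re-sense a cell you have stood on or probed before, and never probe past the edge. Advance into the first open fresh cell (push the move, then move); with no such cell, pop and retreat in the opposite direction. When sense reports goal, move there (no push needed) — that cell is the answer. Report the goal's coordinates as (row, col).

Step: sense[dir: south]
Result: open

Step: push[x: south]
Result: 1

Step: move[dir: south]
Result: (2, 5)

Step: sense[dir: south]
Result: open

Step: push[x: south]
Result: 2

Step: move[dir: south]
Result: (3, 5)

Step: sense[dir: south]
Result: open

Step: push[x: south]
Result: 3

Step: move[dir: south]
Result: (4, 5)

Step: sense[dir: south]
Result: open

Step: push[x: south]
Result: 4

Step: move[dir: south]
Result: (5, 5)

Step: sense[dir: west]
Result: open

Step: push[x: west]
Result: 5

Step: move[dir: west]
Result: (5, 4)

Step: sense[dir: west]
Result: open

Step: push[x: west]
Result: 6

Step: move[dir: west]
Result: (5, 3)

Step: sense[dir: west]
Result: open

Step: push[x: west]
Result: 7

Step: move[dir: west]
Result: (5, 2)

Step: sense[dir: west]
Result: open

Step: push[x: west]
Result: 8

Step: move[dir: west]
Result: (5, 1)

Step: sense[dir: west]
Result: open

Step: push[x: west]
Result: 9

Step: move[dir: west]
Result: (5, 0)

Step: sense[dir: north]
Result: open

Step: push[x: north]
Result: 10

Step: move[dir: north]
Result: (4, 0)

Step: sense[dir: east]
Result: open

Step: push[x: east]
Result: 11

Step: move[dir: east]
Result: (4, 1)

Step: sense[dir: east]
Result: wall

Step: sense[dir: north]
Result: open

Step: push[x: north]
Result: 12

Step: move[dir: north]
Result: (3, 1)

Step: sense[dir: west]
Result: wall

Step: sense[dir: east]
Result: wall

Step: sense[dir: north]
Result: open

Step: push[x: north]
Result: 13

Step: move[dir: north]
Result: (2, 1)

Step: sense[dir: west]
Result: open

Step: push[x: west]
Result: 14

Step: move[dir: west]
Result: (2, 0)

Step: sense[dir: north]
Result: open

Step: push[x: north]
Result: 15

Step: move[dir: north]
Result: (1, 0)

Step: sense[dir: east]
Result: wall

Step: sense[dir: north]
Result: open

Step: push[x: north]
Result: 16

Step: move[dir: north]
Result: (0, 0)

Step: sense[dir: east]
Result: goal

Step: move[dir: east]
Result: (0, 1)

Answer: (0, 1)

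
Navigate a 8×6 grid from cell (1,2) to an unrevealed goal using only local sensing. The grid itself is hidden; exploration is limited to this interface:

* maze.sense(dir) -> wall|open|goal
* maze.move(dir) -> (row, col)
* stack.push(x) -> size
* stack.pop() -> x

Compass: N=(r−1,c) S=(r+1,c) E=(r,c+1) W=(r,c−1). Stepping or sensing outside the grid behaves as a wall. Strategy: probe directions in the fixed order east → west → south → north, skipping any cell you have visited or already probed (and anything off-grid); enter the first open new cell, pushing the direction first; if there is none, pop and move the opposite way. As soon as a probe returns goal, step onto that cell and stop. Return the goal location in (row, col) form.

>> maze.sense(dir=east)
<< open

>> stack.push(x=east)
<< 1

>> maze.move(dir=east)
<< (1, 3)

>> maze.sense(dir=east)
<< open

>> stack.push(x=east)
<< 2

>> maze.move(dir=east)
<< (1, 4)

>> maze.sense(dir=east)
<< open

>> stack.push(x=east)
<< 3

>> maze.move(dir=east)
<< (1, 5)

>> maze.sense(dir=south)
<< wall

>> maze.sense(dir=north)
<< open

>> stack.push(x=north)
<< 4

>> maze.move(dir=north)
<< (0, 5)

>> maze.sense(dir=west)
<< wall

>> stack.pop()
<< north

>> maze.move(dir=south)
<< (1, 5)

>> stack.pop()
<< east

>> maze.move(dir=west)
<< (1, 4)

>> maze.sense(dir=south)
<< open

>> stack.push(x=south)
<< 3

>> maze.move(dir=south)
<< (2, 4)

>> maze.sense(dir=west)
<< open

>> stack.push(x=west)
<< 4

>> maze.move(dir=west)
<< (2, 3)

>> maze.sense(dir=west)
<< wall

>> maze.sense(dir=south)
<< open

>> stack.push(x=south)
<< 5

>> maze.move(dir=south)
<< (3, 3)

>> maze.sense(dir=east)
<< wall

>> maze.sense(dir=west)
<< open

>> stack.push(x=west)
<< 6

>> maze.move(dir=west)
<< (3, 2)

>> maze.sense(dir=west)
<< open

>> stack.push(x=west)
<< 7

>> maze.move(dir=west)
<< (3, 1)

>> maze.sense(dir=west)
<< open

>> stack.push(x=west)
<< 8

>> maze.move(dir=west)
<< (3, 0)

>> maze.sense(dir=south)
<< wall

>> maze.sense(dir=north)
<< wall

>> stack.pop()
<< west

>> maze.move(dir=east)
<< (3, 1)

>> maze.sense(dir=south)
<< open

>> stack.push(x=south)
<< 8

>> maze.move(dir=south)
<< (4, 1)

>> maze.sense(dir=east)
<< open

>> stack.push(x=east)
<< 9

>> maze.move(dir=east)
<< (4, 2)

>> maze.sense(dir=east)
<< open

>> stack.push(x=east)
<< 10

>> maze.move(dir=east)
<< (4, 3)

>> maze.sense(dir=east)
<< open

>> stack.push(x=east)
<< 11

>> maze.move(dir=east)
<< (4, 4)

>> maze.sense(dir=east)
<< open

>> stack.push(x=east)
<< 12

>> maze.move(dir=east)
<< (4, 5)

>> maze.sense(dir=south)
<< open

>> stack.push(x=south)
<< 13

>> maze.move(dir=south)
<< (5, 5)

>> maze.sense(dir=west)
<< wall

>> maze.sense(dir=south)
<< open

>> stack.push(x=south)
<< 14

>> maze.move(dir=south)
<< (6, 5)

>> maze.sense(dir=west)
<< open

>> stack.push(x=west)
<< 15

>> maze.move(dir=west)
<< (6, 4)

>> maze.sense(dir=west)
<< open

>> stack.push(x=west)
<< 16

>> maze.move(dir=west)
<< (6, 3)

>> maze.sense(dir=west)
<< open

>> stack.push(x=west)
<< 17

>> maze.move(dir=west)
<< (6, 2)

>> maze.sense(dir=west)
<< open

>> stack.push(x=west)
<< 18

>> maze.move(dir=west)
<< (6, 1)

>> maze.sense(dir=west)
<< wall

>> maze.sense(dir=south)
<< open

>> stack.push(x=south)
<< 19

>> maze.move(dir=south)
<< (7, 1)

>> maze.sense(dir=east)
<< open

>> stack.push(x=east)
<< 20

>> maze.move(dir=east)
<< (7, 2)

>> maze.sense(dir=east)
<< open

>> stack.push(x=east)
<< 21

>> maze.move(dir=east)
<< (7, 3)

>> maze.sense(dir=east)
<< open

>> stack.push(x=east)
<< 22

>> maze.move(dir=east)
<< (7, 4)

>> maze.sense(dir=east)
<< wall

>> stack.pop()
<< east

>> maze.move(dir=west)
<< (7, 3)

>> stack.pop()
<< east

>> maze.move(dir=west)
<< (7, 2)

>> stack.pop()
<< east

>> maze.move(dir=west)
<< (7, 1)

>> maze.sense(dir=west)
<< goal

>> maze.move(dir=west)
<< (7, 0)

Answer: (7, 0)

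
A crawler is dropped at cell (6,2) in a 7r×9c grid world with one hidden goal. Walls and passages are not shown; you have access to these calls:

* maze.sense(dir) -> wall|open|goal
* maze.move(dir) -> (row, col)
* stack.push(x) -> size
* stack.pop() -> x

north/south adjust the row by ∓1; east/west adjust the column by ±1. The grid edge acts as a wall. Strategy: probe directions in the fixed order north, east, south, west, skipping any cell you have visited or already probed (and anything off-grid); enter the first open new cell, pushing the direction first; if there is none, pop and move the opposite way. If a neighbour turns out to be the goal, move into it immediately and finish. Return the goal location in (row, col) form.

I invoke maze.sense(dir='north'), and see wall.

Using maze.sense(dir='east'), : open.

I run stack.push(x='east'), which returns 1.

Then maze.move(dir='east'), — result: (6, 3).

Calling maze.sense(dir='north'), giving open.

I try stack.push(x='north'), yielding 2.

Then maze.move(dir='north'), yielding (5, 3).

Using maze.sense(dir='north'), and see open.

Then stack.push(x='north'), and get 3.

Calling maze.move(dir='north'), : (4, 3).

I invoke maze.sense(dir='north'), → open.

Using stack.push(x='north'), — result: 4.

Invoking maze.move(dir='north'), and get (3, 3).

I use maze.sense(dir='north'), giving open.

I call stack.push(x='north'), which returns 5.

Invoking maze.move(dir='north'), : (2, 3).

Using maze.sense(dir='north'), yielding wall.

I use maze.sense(dir='east'), and get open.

I invoke stack.push(x='east'), which returns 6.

I run maze.move(dir='east'), yielding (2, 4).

Then maze.sense(dir='north'), giving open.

Calling stack.push(x='north'), which returns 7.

I invoke maze.move(dir='north'), and get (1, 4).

Invoking maze.sense(dir='north'), giving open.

I call stack.push(x='north'), → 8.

I invoke maze.move(dir='north'), — result: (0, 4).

Invoking maze.sense(dir='east'), yielding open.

I call stack.push(x='east'), which returns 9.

I invoke maze.move(dir='east'), which returns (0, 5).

I use maze.sense(dir='east'), and observe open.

I try stack.push(x='east'), which returns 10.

I invoke maze.move(dir='east'), and observe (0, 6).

I call maze.sense(dir='east'), which returns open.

Invoking stack.push(x='east'), → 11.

I try maze.move(dir='east'), → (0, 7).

I call maze.sense(dir='east'), and observe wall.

Invoking maze.sense(dir='south'), — result: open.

Calling stack.push(x='south'), → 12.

Invoking maze.move(dir='south'), which returns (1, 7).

I use maze.sense(dir='east'), → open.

I call stack.push(x='east'), which returns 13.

Invoking maze.move(dir='east'), and observe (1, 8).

Then maze.sense(dir='south'), which returns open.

I try stack.push(x='south'), and see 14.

I try maze.move(dir='south'), → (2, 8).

Invoking maze.sense(dir='south'), and get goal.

Next I call maze.move(dir='south'), : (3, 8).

Answer: (3, 8)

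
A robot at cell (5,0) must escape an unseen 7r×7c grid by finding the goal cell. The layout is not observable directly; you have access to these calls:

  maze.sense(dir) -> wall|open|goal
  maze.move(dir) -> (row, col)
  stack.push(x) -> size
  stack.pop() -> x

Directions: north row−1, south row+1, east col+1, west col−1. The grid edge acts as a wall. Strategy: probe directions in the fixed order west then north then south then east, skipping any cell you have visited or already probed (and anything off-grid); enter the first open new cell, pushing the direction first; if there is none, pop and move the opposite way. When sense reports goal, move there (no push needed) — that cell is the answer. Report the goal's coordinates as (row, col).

-- 1. sense(dir→north) ~> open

-- 2. push(x→north) ~> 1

-- 3. move(dir→north) ~> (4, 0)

-- 4. sense(dir→north) ~> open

-- 5. push(x→north) ~> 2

-- 6. move(dir→north) ~> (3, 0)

-- 7. sense(dir→north) ~> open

-- 8. push(x→north) ~> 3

-- 9. move(dir→north) ~> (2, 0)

-- 10. sense(dir→north) ~> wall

-- 11. sense(dir→east) ~> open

-- 12. push(x→east) ~> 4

-- 13. move(dir→east) ~> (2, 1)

-- 14. sense(dir→north) ~> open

-- 15. push(x→north) ~> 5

-- 16. move(dir→north) ~> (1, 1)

-- 17. sense(dir→north) ~> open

-- 18. push(x→north) ~> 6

-- 19. move(dir→north) ~> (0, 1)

-- 20. sense(dir→west) ~> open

-- 21. push(x→west) ~> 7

-- 22. move(dir→west) ~> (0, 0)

-- 23. pop() ~> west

-- 24. move(dir→east) ~> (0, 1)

-- 25. sense(dir→east) ~> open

-- 26. push(x→east) ~> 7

-- 27. move(dir→east) ~> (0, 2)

-- 28. sense(dir→south) ~> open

-- 29. push(x→south) ~> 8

-- 30. move(dir→south) ~> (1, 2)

-- 31. sense(dir→south) ~> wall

-- 32. sense(dir→east) ~> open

-- 33. push(x→east) ~> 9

-- 34. move(dir→east) ~> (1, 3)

-- 35. sense(dir→north) ~> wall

-- 36. sense(dir→south) ~> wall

-- 37. sense(dir→east) ~> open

-- 38. push(x→east) ~> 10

-- 39. move(dir→east) ~> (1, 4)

-- 40. sense(dir→north) ~> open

-- 41. push(x→north) ~> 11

-- 42. move(dir→north) ~> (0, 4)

-- 43. sense(dir→east) ~> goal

-- 44. move(dir→east) ~> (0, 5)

Answer: (0, 5)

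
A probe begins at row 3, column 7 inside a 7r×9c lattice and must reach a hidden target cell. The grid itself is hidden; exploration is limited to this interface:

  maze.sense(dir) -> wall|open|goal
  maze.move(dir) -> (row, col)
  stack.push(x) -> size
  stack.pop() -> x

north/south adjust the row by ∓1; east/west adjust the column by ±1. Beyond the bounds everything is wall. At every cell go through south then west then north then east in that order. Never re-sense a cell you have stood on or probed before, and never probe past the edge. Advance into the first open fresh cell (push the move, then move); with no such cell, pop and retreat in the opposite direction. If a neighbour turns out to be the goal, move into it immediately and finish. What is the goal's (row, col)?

Do: maze.sense[dir→south]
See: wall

Do: maze.sense[dir→west]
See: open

Do: stack.push[x→west]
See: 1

Do: maze.move[dir→west]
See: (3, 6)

Do: maze.sense[dir→south]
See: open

Do: stack.push[x→south]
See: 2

Do: maze.move[dir→south]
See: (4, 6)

Do: maze.sense[dir→south]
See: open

Do: stack.push[x→south]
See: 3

Do: maze.move[dir→south]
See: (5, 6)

Do: maze.sense[dir→south]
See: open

Do: stack.push[x→south]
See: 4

Do: maze.move[dir→south]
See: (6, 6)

Do: maze.sense[dir→west]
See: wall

Do: maze.sense[dir→east]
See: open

Do: stack.push[x→east]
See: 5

Do: maze.move[dir→east]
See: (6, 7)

Do: maze.sense[dir→north]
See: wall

Do: maze.sense[dir→east]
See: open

Do: stack.push[x→east]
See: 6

Do: maze.move[dir→east]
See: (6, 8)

Do: maze.sense[dir→north]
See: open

Do: stack.push[x→north]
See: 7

Do: maze.move[dir→north]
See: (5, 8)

Do: maze.sense[dir→north]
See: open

Do: stack.push[x→north]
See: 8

Do: maze.move[dir→north]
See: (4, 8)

Do: maze.sense[dir→north]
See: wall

Do: stack.pop[]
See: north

Do: maze.move[dir→south]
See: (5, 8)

Do: stack.pop[]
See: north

Do: maze.move[dir→south]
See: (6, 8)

Do: stack.pop[]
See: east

Do: maze.move[dir→west]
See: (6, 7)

Do: stack.pop[]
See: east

Do: maze.move[dir→west]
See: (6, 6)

Do: stack.pop[]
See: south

Do: maze.move[dir→north]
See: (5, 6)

Do: maze.sense[dir→west]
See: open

Do: stack.push[x→west]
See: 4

Do: maze.move[dir→west]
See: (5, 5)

Do: maze.sense[dir→west]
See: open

Do: stack.push[x→west]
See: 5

Do: maze.move[dir→west]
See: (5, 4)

Do: maze.sense[dir→south]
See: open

Do: stack.push[x→south]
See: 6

Do: maze.move[dir→south]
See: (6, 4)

Do: maze.sense[dir→west]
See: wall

Do: stack.pop[]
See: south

Do: maze.move[dir→north]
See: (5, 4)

Do: maze.sense[dir→west]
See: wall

Do: maze.sense[dir→north]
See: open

Do: stack.push[x→north]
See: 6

Do: maze.move[dir→north]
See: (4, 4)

Do: maze.sense[dir→west]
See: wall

Do: maze.sense[dir→north]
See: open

Do: stack.push[x→north]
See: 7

Do: maze.move[dir→north]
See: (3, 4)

Do: maze.sense[dir→west]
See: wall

Do: maze.sense[dir→north]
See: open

Do: stack.push[x→north]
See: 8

Do: maze.move[dir→north]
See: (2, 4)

Do: maze.sense[dir→west]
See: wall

Do: maze.sense[dir→north]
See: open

Do: stack.push[x→north]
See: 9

Do: maze.move[dir→north]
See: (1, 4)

Do: maze.sense[dir→west]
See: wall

Do: maze.sense[dir→north]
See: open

Do: stack.push[x→north]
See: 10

Do: maze.move[dir→north]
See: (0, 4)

Do: maze.sense[dir→west]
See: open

Do: stack.push[x→west]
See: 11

Do: maze.move[dir→west]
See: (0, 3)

Do: maze.sense[dir→west]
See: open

Do: stack.push[x→west]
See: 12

Do: maze.move[dir→west]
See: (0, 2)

Do: maze.sense[dir→south]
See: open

Do: stack.push[x→south]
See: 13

Do: maze.move[dir→south]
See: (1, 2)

Do: maze.sense[dir→south]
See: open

Do: stack.push[x→south]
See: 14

Do: maze.move[dir→south]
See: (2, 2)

Do: maze.sense[dir→south]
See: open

Do: stack.push[x→south]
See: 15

Do: maze.move[dir→south]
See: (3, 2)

Do: maze.sense[dir→south]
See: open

Do: stack.push[x→south]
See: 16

Do: maze.move[dir→south]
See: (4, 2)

Do: maze.sense[dir→south]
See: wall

Do: maze.sense[dir→west]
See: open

Do: stack.push[x→west]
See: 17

Do: maze.move[dir→west]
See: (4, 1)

Do: maze.sense[dir→south]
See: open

Do: stack.push[x→south]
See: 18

Do: maze.move[dir→south]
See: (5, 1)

Do: maze.sense[dir→south]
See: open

Do: stack.push[x→south]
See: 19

Do: maze.move[dir→south]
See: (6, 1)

Do: maze.sense[dir→west]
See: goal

Do: maze.move[dir→west]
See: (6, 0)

Answer: (6, 0)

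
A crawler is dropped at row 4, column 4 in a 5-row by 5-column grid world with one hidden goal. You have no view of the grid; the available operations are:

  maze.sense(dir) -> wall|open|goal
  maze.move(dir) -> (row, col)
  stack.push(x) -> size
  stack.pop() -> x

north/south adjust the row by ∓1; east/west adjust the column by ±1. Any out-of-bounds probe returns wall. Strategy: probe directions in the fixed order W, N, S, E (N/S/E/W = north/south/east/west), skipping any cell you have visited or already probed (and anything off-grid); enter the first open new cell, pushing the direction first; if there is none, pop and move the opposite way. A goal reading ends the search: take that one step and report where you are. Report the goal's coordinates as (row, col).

Step: sense[dir: west]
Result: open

Step: push[x: west]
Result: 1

Step: move[dir: west]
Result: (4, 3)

Step: sense[dir: west]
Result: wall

Step: sense[dir: north]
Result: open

Step: push[x: north]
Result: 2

Step: move[dir: north]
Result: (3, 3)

Step: sense[dir: west]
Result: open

Step: push[x: west]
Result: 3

Step: move[dir: west]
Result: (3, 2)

Step: sense[dir: west]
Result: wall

Step: sense[dir: north]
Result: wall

Step: pop[]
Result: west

Step: move[dir: east]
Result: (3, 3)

Step: sense[dir: north]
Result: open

Step: push[x: north]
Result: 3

Step: move[dir: north]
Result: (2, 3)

Step: sense[dir: north]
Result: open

Step: push[x: north]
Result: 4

Step: move[dir: north]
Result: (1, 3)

Step: sense[dir: west]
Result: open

Step: push[x: west]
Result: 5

Step: move[dir: west]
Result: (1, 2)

Step: sense[dir: west]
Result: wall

Step: sense[dir: north]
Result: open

Step: push[x: north]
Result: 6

Step: move[dir: north]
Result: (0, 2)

Step: sense[dir: west]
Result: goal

Step: move[dir: west]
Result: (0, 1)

Answer: (0, 1)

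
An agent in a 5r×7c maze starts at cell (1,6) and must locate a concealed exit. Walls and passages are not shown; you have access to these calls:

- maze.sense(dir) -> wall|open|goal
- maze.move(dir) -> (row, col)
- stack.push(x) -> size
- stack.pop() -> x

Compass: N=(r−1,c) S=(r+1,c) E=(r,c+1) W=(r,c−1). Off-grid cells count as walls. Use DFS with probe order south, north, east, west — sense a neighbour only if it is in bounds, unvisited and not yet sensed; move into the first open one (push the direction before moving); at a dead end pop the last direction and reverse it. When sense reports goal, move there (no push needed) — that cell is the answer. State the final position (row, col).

~$ sense dir→south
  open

~$ push x→south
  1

~$ move dir→south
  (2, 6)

~$ sense dir→south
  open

~$ push x→south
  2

~$ move dir→south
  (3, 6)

~$ sense dir→south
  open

~$ push x→south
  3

~$ move dir→south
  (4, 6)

~$ sense dir→west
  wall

~$ pop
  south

~$ move dir→north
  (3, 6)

~$ sense dir→west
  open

~$ push x→west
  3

~$ move dir→west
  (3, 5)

~$ sense dir→north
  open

~$ push x→north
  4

~$ move dir→north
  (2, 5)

~$ sense dir→north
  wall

~$ sense dir→west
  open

~$ push x→west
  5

~$ move dir→west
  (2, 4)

~$ sense dir→south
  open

~$ push x→south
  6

~$ move dir→south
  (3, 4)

~$ sense dir→south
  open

~$ push x→south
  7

~$ move dir→south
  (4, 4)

~$ sense dir→west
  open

~$ push x→west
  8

~$ move dir→west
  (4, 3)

~$ sense dir→north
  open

~$ push x→north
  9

~$ move dir→north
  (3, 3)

~$ sense dir→north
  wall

~$ sense dir→west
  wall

~$ pop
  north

~$ move dir→south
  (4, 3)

~$ sense dir→west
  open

~$ push x→west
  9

~$ move dir→west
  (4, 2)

~$ sense dir→west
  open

~$ push x→west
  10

~$ move dir→west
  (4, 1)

~$ sense dir→north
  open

~$ push x→north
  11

~$ move dir→north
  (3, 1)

~$ sense dir→north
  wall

~$ sense dir→west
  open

~$ push x→west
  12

~$ move dir→west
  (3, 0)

~$ sense dir→south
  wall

~$ sense dir→north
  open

~$ push x→north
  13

~$ move dir→north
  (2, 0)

~$ sense dir→north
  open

~$ push x→north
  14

~$ move dir→north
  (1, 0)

~$ sense dir→north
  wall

~$ sense dir→east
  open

~$ push x→east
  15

~$ move dir→east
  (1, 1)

~$ sense dir→north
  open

~$ push x→north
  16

~$ move dir→north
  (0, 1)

~$ sense dir→east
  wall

~$ pop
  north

~$ move dir→south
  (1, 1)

~$ sense dir→east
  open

~$ push x→east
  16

~$ move dir→east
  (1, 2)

~$ sense dir→south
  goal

~$ move dir→south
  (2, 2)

Answer: (2, 2)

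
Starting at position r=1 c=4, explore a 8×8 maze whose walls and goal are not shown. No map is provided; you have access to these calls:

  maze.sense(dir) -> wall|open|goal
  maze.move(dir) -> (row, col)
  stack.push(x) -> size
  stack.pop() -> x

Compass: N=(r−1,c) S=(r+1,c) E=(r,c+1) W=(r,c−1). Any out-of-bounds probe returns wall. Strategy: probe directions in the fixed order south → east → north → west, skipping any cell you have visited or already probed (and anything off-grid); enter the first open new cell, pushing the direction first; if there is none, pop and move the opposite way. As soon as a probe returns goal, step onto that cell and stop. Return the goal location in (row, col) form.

I try sense with south, and observe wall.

I call sense with east, and see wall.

I call sense with north, yielding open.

I try push with north, and see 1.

I try move with north, : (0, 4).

I try sense with east, and see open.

Next I call push with east, — result: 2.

Calling move with east, and observe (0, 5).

Next I call sense with east, which returns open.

I invoke push with east, giving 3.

Then move with east, which returns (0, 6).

Calling sense with south, : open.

Next I call push with south, and observe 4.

Calling move with south, yielding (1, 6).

Then sense with south, and observe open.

I try push with south, — result: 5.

Using move with south, → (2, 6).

I invoke sense with south, and see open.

I invoke push with south, which returns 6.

Next I call move with south, giving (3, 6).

I call sense with south, : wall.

Then sense with east, yielding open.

I try push with east, and see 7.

Invoking move with east, yielding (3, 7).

I call sense with south, which returns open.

Next I call push with south, → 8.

Using move with south, and get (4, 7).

Calling sense with south, : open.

I call push with south, and see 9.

I call move with south, — result: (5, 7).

I use sense with south, and observe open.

Calling push with south, yielding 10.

Next I call move with south, — result: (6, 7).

I try sense with south, and see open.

I run push with south, and get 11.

Now I run move with south, : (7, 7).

I run sense with west, giving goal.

Using move with west, and observe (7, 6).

Answer: (7, 6)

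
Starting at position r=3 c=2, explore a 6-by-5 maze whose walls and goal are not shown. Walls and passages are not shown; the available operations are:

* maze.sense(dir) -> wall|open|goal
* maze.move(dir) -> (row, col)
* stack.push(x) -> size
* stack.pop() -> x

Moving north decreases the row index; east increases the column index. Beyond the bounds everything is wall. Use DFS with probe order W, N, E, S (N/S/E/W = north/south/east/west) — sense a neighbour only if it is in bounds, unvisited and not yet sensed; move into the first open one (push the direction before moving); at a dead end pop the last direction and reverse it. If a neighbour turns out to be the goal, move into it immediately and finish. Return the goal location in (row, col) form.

% 1. sense(dir='west') ~> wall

% 2. sense(dir='north') ~> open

% 3. push(x='north') ~> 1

% 4. move(dir='north') ~> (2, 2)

% 5. sense(dir='west') ~> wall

% 6. sense(dir='north') ~> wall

% 7. sense(dir='east') ~> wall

% 8. pop() ~> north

% 9. move(dir='south') ~> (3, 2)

% 10. sense(dir='east') ~> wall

% 11. sense(dir='south') ~> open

% 12. push(x='south') ~> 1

% 13. move(dir='south') ~> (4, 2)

% 14. sense(dir='west') ~> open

% 15. push(x='west') ~> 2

% 16. move(dir='west') ~> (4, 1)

% 17. sense(dir='west') ~> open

% 18. push(x='west') ~> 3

% 19. move(dir='west') ~> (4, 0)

% 20. sense(dir='north') ~> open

% 21. push(x='north') ~> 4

% 22. move(dir='north') ~> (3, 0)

% 23. sense(dir='north') ~> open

% 24. push(x='north') ~> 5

% 25. move(dir='north') ~> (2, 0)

% 26. sense(dir='north') ~> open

% 27. push(x='north') ~> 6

% 28. move(dir='north') ~> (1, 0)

% 29. sense(dir='north') ~> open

% 30. push(x='north') ~> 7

% 31. move(dir='north') ~> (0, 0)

% 32. sense(dir='east') ~> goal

% 33. move(dir='east') ~> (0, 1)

Answer: (0, 1)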